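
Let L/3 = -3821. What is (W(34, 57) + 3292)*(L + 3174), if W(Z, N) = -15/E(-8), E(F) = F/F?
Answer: -27163053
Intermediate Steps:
L = -11463 (L = 3*(-3821) = -11463)
E(F) = 1
W(Z, N) = -15 (W(Z, N) = -15/1 = -15*1 = -15)
(W(34, 57) + 3292)*(L + 3174) = (-15 + 3292)*(-11463 + 3174) = 3277*(-8289) = -27163053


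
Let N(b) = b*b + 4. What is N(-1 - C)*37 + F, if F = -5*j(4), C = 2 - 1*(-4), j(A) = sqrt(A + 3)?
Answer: 1961 - 5*sqrt(7) ≈ 1947.8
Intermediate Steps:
j(A) = sqrt(3 + A)
C = 6 (C = 2 + 4 = 6)
N(b) = 4 + b**2 (N(b) = b**2 + 4 = 4 + b**2)
F = -5*sqrt(7) (F = -5*sqrt(3 + 4) = -5*sqrt(7) ≈ -13.229)
N(-1 - C)*37 + F = (4 + (-1 - 1*6)**2)*37 - 5*sqrt(7) = (4 + (-1 - 6)**2)*37 - 5*sqrt(7) = (4 + (-7)**2)*37 - 5*sqrt(7) = (4 + 49)*37 - 5*sqrt(7) = 53*37 - 5*sqrt(7) = 1961 - 5*sqrt(7)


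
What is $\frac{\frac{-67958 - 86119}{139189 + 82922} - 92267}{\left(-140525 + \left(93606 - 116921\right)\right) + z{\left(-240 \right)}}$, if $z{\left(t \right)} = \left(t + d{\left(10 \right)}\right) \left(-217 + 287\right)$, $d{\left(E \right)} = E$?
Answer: $\frac{5120857}{9986670} \approx 0.51277$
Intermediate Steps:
$z{\left(t \right)} = 700 + 70 t$ ($z{\left(t \right)} = \left(t + 10\right) \left(-217 + 287\right) = \left(10 + t\right) 70 = 700 + 70 t$)
$\frac{\frac{-67958 - 86119}{139189 + 82922} - 92267}{\left(-140525 + \left(93606 - 116921\right)\right) + z{\left(-240 \right)}} = \frac{\frac{-67958 - 86119}{139189 + 82922} - 92267}{\left(-140525 + \left(93606 - 116921\right)\right) + \left(700 + 70 \left(-240\right)\right)} = \frac{- \frac{154077}{222111} - 92267}{\left(-140525 - 23315\right) + \left(700 - 16800\right)} = \frac{\left(-154077\right) \frac{1}{222111} - 92267}{-163840 - 16100} = \frac{- \frac{77}{111} - 92267}{-179940} = \left(- \frac{10241714}{111}\right) \left(- \frac{1}{179940}\right) = \frac{5120857}{9986670}$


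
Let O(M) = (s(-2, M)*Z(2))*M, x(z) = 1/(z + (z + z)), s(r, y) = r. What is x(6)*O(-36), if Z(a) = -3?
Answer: -12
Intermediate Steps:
x(z) = 1/(3*z) (x(z) = 1/(z + 2*z) = 1/(3*z))
O(M) = 6*M (O(M) = (-2*(-3))*M = 6*M)
x(6)*O(-36) = ((⅓)/6)*(6*(-36)) = ((⅓)*(⅙))*(-216) = (1/18)*(-216) = -12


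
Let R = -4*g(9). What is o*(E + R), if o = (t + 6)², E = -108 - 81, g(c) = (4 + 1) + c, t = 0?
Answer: -8820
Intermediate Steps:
g(c) = 5 + c
E = -189
R = -56 (R = -4*(5 + 9) = -4*14 = -56)
o = 36 (o = (0 + 6)² = 6² = 36)
o*(E + R) = 36*(-189 - 56) = 36*(-245) = -8820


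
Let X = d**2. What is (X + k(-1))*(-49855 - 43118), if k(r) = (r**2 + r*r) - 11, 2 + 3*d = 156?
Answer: -732472285/3 ≈ -2.4416e+8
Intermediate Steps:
d = 154/3 (d = -2/3 + (1/3)*156 = -2/3 + 52 = 154/3 ≈ 51.333)
k(r) = -11 + 2*r**2 (k(r) = (r**2 + r**2) - 11 = 2*r**2 - 11 = -11 + 2*r**2)
X = 23716/9 (X = (154/3)**2 = 23716/9 ≈ 2635.1)
(X + k(-1))*(-49855 - 43118) = (23716/9 + (-11 + 2*(-1)**2))*(-49855 - 43118) = (23716/9 + (-11 + 2*1))*(-92973) = (23716/9 + (-11 + 2))*(-92973) = (23716/9 - 9)*(-92973) = (23635/9)*(-92973) = -732472285/3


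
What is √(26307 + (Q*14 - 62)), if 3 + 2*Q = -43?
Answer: √25923 ≈ 161.01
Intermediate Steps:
Q = -23 (Q = -3/2 + (½)*(-43) = -3/2 - 43/2 = -23)
√(26307 + (Q*14 - 62)) = √(26307 + (-23*14 - 62)) = √(26307 + (-322 - 62)) = √(26307 - 384) = √25923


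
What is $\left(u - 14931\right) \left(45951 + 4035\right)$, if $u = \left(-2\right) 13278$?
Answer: $-2073769182$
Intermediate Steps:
$u = -26556$
$\left(u - 14931\right) \left(45951 + 4035\right) = \left(-26556 - 14931\right) \left(45951 + 4035\right) = \left(-41487\right) 49986 = -2073769182$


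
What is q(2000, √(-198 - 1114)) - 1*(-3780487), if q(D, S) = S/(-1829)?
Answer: 3780487 - 4*I*√82/1829 ≈ 3.7805e+6 - 0.019804*I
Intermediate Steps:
q(D, S) = -S/1829 (q(D, S) = S*(-1/1829) = -S/1829)
q(2000, √(-198 - 1114)) - 1*(-3780487) = -√(-198 - 1114)/1829 - 1*(-3780487) = -4*I*√82/1829 + 3780487 = 3780487 - 4*I*√82/1829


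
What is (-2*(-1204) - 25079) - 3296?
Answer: -25967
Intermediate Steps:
(-2*(-1204) - 25079) - 3296 = (2408 - 25079) - 3296 = -22671 - 3296 = -25967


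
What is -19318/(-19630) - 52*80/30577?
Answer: 19577911/23085635 ≈ 0.84806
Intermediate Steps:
-19318/(-19630) - 52*80/30577 = -19318*(-1/19630) - 4160*1/30577 = 743/755 - 4160/30577 = 19577911/23085635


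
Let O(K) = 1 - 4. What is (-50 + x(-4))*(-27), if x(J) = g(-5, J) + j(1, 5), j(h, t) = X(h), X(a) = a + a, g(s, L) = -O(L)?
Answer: 1215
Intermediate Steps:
O(K) = -3
g(s, L) = 3 (g(s, L) = -1*(-3) = 3)
X(a) = 2*a
j(h, t) = 2*h
x(J) = 5 (x(J) = 3 + 2*1 = 3 + 2 = 5)
(-50 + x(-4))*(-27) = (-50 + 5)*(-27) = -45*(-27) = 1215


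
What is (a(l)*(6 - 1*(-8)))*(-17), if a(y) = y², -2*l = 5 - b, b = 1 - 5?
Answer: -9639/2 ≈ -4819.5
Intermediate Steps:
b = -4
l = -9/2 (l = -(5 - 1*(-4))/2 = -(5 + 4)/2 = -½*9 = -9/2 ≈ -4.5000)
(a(l)*(6 - 1*(-8)))*(-17) = ((-9/2)²*(6 - 1*(-8)))*(-17) = (81*(6 + 8)/4)*(-17) = ((81/4)*14)*(-17) = (567/2)*(-17) = -9639/2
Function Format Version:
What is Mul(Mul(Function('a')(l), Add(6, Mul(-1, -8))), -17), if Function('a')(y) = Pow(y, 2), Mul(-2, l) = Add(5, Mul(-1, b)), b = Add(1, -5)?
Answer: Rational(-9639, 2) ≈ -4819.5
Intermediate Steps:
b = -4
l = Rational(-9, 2) (l = Mul(Rational(-1, 2), Add(5, Mul(-1, -4))) = Mul(Rational(-1, 2), Add(5, 4)) = Mul(Rational(-1, 2), 9) = Rational(-9, 2) ≈ -4.5000)
Mul(Mul(Function('a')(l), Add(6, Mul(-1, -8))), -17) = Mul(Mul(Pow(Rational(-9, 2), 2), Add(6, Mul(-1, -8))), -17) = Mul(Mul(Rational(81, 4), Add(6, 8)), -17) = Mul(Mul(Rational(81, 4), 14), -17) = Mul(Rational(567, 2), -17) = Rational(-9639, 2)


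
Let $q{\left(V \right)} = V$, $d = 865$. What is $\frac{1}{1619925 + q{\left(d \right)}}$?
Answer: $\frac{1}{1620790} \approx 6.1698 \cdot 10^{-7}$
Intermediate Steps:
$\frac{1}{1619925 + q{\left(d \right)}} = \frac{1}{1619925 + 865} = \frac{1}{1620790}$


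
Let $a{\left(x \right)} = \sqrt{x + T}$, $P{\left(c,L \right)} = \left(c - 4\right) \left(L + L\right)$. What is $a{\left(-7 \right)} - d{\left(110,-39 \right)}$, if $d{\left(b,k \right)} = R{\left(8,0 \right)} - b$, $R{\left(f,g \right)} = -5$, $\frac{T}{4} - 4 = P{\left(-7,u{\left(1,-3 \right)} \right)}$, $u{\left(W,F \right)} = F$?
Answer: $115 + \sqrt{273} \approx 131.52$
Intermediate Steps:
$P{\left(c,L \right)} = 2 L \left(-4 + c\right)$ ($P{\left(c,L \right)} = \left(-4 + c\right) 2 L = 2 L \left(-4 + c\right)$)
$T = 280$ ($T = 16 + 4 \cdot 2 \left(-3\right) \left(-4 - 7\right) = 16 + 4 \cdot 2 \left(-3\right) \left(-11\right) = 16 + 4 \cdot 66 = 16 + 264 = 280$)
$a{\left(x \right)} = \sqrt{280 + x}$ ($a{\left(x \right)} = \sqrt{x + 280} = \sqrt{280 + x}$)
$d{\left(b,k \right)} = -5 - b$
$a{\left(-7 \right)} - d{\left(110,-39 \right)} = \sqrt{280 - 7} - \left(-5 - 110\right) = \sqrt{273} - \left(-5 - 110\right) = \sqrt{273} - -115 = \sqrt{273} + 115 = 115 + \sqrt{273}$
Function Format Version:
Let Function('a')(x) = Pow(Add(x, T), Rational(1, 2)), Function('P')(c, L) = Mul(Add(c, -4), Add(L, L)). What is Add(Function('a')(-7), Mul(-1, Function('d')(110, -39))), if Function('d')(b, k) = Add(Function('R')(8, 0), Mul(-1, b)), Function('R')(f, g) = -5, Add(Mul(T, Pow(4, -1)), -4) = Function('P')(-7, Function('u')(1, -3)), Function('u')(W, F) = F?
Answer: Add(115, Pow(273, Rational(1, 2))) ≈ 131.52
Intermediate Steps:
Function('P')(c, L) = Mul(2, L, Add(-4, c)) (Function('P')(c, L) = Mul(Add(-4, c), Mul(2, L)) = Mul(2, L, Add(-4, c)))
T = 280 (T = Add(16, Mul(4, Mul(2, -3, Add(-4, -7)))) = Add(16, Mul(4, Mul(2, -3, -11))) = Add(16, Mul(4, 66)) = Add(16, 264) = 280)
Function('a')(x) = Pow(Add(280, x), Rational(1, 2)) (Function('a')(x) = Pow(Add(x, 280), Rational(1, 2)) = Pow(Add(280, x), Rational(1, 2)))
Function('d')(b, k) = Add(-5, Mul(-1, b))
Add(Function('a')(-7), Mul(-1, Function('d')(110, -39))) = Add(Pow(Add(280, -7), Rational(1, 2)), Mul(-1, Add(-5, Mul(-1, 110)))) = Add(Pow(273, Rational(1, 2)), Mul(-1, Add(-5, -110))) = Add(Pow(273, Rational(1, 2)), Mul(-1, -115)) = Add(Pow(273, Rational(1, 2)), 115) = Add(115, Pow(273, Rational(1, 2)))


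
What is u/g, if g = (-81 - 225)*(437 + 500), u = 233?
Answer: -233/286722 ≈ -0.00081263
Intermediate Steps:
g = -286722 (g = -306*937 = -286722)
u/g = 233/(-286722) = 233*(-1/286722) = -233/286722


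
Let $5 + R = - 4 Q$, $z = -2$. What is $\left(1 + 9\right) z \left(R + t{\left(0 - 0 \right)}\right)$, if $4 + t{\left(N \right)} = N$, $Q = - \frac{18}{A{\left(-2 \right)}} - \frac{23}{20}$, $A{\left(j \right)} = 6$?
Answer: $-152$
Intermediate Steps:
$Q = - \frac{83}{20}$ ($Q = - \frac{18}{6} - \frac{23}{20} = \left(-18\right) \frac{1}{6} - \frac{23}{20} = -3 - \frac{23}{20} = - \frac{83}{20} \approx -4.15$)
$t{\left(N \right)} = -4 + N$
$R = \frac{58}{5}$ ($R = -5 - - \frac{83}{5} = -5 + \frac{83}{5} = \frac{58}{5} \approx 11.6$)
$\left(1 + 9\right) z \left(R + t{\left(0 - 0 \right)}\right) = \left(1 + 9\right) \left(-2\right) \left(\frac{58}{5} + \left(-4 + \left(0 - 0\right)\right)\right) = 10 \left(-2\right) \left(\frac{58}{5} + \left(-4 + \left(0 + 0\right)\right)\right) = - 20 \left(\frac{58}{5} + \left(-4 + 0\right)\right) = - 20 \left(\frac{58}{5} - 4\right) = \left(-20\right) \frac{38}{5} = -152$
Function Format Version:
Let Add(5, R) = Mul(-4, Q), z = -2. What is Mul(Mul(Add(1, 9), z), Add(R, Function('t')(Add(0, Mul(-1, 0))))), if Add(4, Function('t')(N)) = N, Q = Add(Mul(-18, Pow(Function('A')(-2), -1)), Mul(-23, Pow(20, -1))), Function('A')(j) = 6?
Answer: -152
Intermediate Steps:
Q = Rational(-83, 20) (Q = Add(Mul(-18, Pow(6, -1)), Mul(-23, Pow(20, -1))) = Add(Mul(-18, Rational(1, 6)), Mul(-23, Rational(1, 20))) = Add(-3, Rational(-23, 20)) = Rational(-83, 20) ≈ -4.1500)
Function('t')(N) = Add(-4, N)
R = Rational(58, 5) (R = Add(-5, Mul(-4, Rational(-83, 20))) = Add(-5, Rational(83, 5)) = Rational(58, 5) ≈ 11.600)
Mul(Mul(Add(1, 9), z), Add(R, Function('t')(Add(0, Mul(-1, 0))))) = Mul(Mul(Add(1, 9), -2), Add(Rational(58, 5), Add(-4, Add(0, Mul(-1, 0))))) = Mul(Mul(10, -2), Add(Rational(58, 5), Add(-4, Add(0, 0)))) = Mul(-20, Add(Rational(58, 5), Add(-4, 0))) = Mul(-20, Add(Rational(58, 5), -4)) = Mul(-20, Rational(38, 5)) = -152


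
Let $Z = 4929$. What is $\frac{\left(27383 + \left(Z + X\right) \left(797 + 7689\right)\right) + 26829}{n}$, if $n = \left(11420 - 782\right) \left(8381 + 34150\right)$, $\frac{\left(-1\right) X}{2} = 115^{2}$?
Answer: $- \frac{91286497}{226222389} \approx -0.40353$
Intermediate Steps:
$X = -26450$ ($X = - 2 \cdot 115^{2} = \left(-2\right) 13225 = -26450$)
$n = 452444778$ ($n = 10638 \cdot 42531 = 452444778$)
$\frac{\left(27383 + \left(Z + X\right) \left(797 + 7689\right)\right) + 26829}{n} = \frac{\left(27383 + \left(4929 - 26450\right) \left(797 + 7689\right)\right) + 26829}{452444778} = \left(\left(27383 - 182627206\right) + 26829\right) \frac{1}{452444778} = \left(-182599823 + 26829\right) \frac{1}{452444778} = \left(-182572994\right) \frac{1}{452444778} = - \frac{91286497}{226222389}$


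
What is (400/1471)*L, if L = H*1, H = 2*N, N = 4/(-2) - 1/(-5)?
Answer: -1440/1471 ≈ -0.97893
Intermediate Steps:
N = -9/5 (N = 4*(-½) - 1*(-⅕) = -2 + ⅕ = -9/5 ≈ -1.8000)
H = -18/5 (H = 2*(-9/5) = -18/5 ≈ -3.6000)
L = -18/5 (L = -18/5*1 = -18/5 ≈ -3.6000)
(400/1471)*L = (400/1471)*(-18/5) = -1440/1471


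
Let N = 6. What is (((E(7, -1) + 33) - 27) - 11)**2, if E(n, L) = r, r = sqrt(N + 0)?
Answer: (5 - sqrt(6))**2 ≈ 6.5051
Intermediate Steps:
r = sqrt(6) (r = sqrt(6 + 0) = sqrt(6) ≈ 2.4495)
E(n, L) = sqrt(6)
(((E(7, -1) + 33) - 27) - 11)**2 = (((sqrt(6) + 33) - 27) - 11)**2 = (((33 + sqrt(6)) - 27) - 11)**2 = ((6 + sqrt(6)) - 11)**2 = (-5 + sqrt(6))**2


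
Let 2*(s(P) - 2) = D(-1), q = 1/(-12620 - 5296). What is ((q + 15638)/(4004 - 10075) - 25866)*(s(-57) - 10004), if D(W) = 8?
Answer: 14065557273725417/54384018 ≈ 2.5863e+8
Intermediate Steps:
q = -1/17916 (q = 1/(-17916) = -1/17916 ≈ -5.5816e-5)
s(P) = 6 (s(P) = 2 + (½)*8 = 2 + 4 = 6)
((q + 15638)/(4004 - 10075) - 25866)*(s(-57) - 10004) = ((-1/17916 + 15638)/(4004 - 10075) - 25866)*(6 - 10004) = ((280170407/17916)/(-6071) - 25866)*(-9998) = ((280170407/17916)*(-1/6071) - 25866)*(-9998) = (-280170407/108768036 - 25866)*(-9998) = -2813674189583/108768036*(-9998) = 14065557273725417/54384018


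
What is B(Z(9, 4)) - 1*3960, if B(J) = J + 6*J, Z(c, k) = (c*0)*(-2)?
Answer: -3960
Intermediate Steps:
Z(c, k) = 0 (Z(c, k) = 0*(-2) = 0)
B(J) = 7*J
B(Z(9, 4)) - 1*3960 = 7*0 - 1*3960 = 0 - 3960 = -3960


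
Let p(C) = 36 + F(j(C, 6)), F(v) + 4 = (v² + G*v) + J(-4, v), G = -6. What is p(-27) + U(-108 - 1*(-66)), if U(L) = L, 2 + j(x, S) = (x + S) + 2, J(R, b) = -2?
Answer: 555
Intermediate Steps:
j(x, S) = S + x (j(x, S) = -2 + ((x + S) + 2) = -2 + ((S + x) + 2) = -2 + (2 + S + x) = S + x)
F(v) = -6 + v² - 6*v (F(v) = -4 + ((v² - 6*v) - 2) = -4 + (-2 + v² - 6*v) = -6 + v² - 6*v)
p(C) = -6 + (6 + C)² - 6*C (p(C) = 36 + (-6 + (6 + C)² - 6*(6 + C)) = 36 + (-6 + (6 + C)² + (-36 - 6*C)) = 36 + (-42 + (6 + C)² - 6*C) = -6 + (6 + C)² - 6*C)
p(-27) + U(-108 - 1*(-66)) = (30 + (-27)² + 6*(-27)) + (-108 - 1*(-66)) = (30 + 729 - 162) + (-108 + 66) = 597 - 42 = 555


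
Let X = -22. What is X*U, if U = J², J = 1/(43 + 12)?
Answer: -2/275 ≈ -0.0072727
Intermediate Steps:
J = 1/55 ≈ 0.018182
U = 1/3025 (U = (1/55)² = 1/3025 ≈ 0.00033058)
X*U = -22*1/3025 = -2/275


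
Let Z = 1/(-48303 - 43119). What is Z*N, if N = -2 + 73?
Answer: -71/91422 ≈ -0.00077662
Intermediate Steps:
Z = -1/91422 (Z = 1/(-91422) = -1/91422 ≈ -1.0938e-5)
N = 71
Z*N = -1/91422*71 = -71/91422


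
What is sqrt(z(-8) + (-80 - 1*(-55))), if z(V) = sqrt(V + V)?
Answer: sqrt(-25 + 4*I) ≈ 0.39873 + 5.0159*I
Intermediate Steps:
z(V) = sqrt(2)*sqrt(V) (z(V) = sqrt(2*V) = sqrt(2)*sqrt(V))
sqrt(z(-8) + (-80 - 1*(-55))) = sqrt(sqrt(2)*sqrt(-8) + (-80 - 1*(-55))) = sqrt(sqrt(2)*(2*I*sqrt(2)) + (-80 + 55)) = sqrt(4*I - 25) = sqrt(-25 + 4*I)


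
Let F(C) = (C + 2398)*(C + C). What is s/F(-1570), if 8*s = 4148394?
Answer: -691399/3466560 ≈ -0.19945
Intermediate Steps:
s = 2074197/4 (s = (⅛)*4148394 = 2074197/4 ≈ 5.1855e+5)
F(C) = 2*C*(2398 + C) (F(C) = (2398 + C)*(2*C) = 2*C*(2398 + C))
s/F(-1570) = 2074197/(4*((2*(-1570)*(2398 - 1570)))) = 2074197/(4*((2*(-1570)*828))) = (2074197/4)/(-2599920) = (2074197/4)*(-1/2599920) = -691399/3466560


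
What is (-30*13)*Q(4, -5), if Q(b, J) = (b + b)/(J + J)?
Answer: 312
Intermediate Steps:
Q(b, J) = b/J (Q(b, J) = (2*b)/((2*J)) = (2*b)*(1/(2*J)) = b/J)
(-30*13)*Q(4, -5) = (-30*13)*(4/(-5)) = -1560*(-1)/5 = -390*(-⅘) = 312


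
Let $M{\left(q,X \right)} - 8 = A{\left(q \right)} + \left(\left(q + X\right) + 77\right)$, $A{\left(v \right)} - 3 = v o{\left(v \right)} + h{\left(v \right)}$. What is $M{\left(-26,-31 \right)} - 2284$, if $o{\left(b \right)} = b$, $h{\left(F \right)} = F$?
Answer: $-1603$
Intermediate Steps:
$A{\left(v \right)} = 3 + v + v^{2}$ ($A{\left(v \right)} = 3 + \left(v v + v\right) = 3 + \left(v^{2} + v\right) = 3 + \left(v + v^{2}\right) = 3 + v + v^{2}$)
$M{\left(q,X \right)} = 88 + X + q^{2} + 2 q$ ($M{\left(q,X \right)} = 8 + \left(\left(3 + q + q^{2}\right) + \left(\left(q + X\right) + 77\right)\right) = 8 + \left(\left(3 + q + q^{2}\right) + \left(\left(X + q\right) + 77\right)\right) = 8 + \left(\left(3 + q + q^{2}\right) + \left(77 + X + q\right)\right) = 8 + \left(80 + X + q^{2} + 2 q\right) = 88 + X + q^{2} + 2 q$)
$M{\left(-26,-31 \right)} - 2284 = \left(88 - 31 + \left(-26\right)^{2} + 2 \left(-26\right)\right) - 2284 = \left(88 - 31 + 676 - 52\right) - 2284 = 681 - 2284 = -1603$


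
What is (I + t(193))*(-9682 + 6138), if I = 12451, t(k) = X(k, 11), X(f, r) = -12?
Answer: -44083816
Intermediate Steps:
t(k) = -12
(I + t(193))*(-9682 + 6138) = (12451 - 12)*(-9682 + 6138) = 12439*(-3544) = -44083816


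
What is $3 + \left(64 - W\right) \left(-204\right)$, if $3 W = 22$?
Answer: $-11557$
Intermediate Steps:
$W = \frac{22}{3}$ ($W = \frac{1}{3} \cdot 22 = \frac{22}{3} \approx 7.3333$)
$3 + \left(64 - W\right) \left(-204\right) = 3 + \left(64 - \frac{22}{3}\right) \left(-204\right) = 3 + \frac{170}{3} \left(-204\right) = 3 - 11560 = -11557$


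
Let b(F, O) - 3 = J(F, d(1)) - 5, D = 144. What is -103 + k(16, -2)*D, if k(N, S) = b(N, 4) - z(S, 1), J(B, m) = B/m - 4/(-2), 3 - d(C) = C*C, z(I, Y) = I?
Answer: 1337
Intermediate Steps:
d(C) = 3 - C² (d(C) = 3 - C*C = 3 - C²)
J(B, m) = 2 + B/m (J(B, m) = B/m - 4*(-½) = B/m + 2 = 2 + B/m)
b(F, O) = F/2 (b(F, O) = 3 + ((2 + F/(3 - 1*1²)) - 5) = 3 + ((2 + F/(3 - 1*1)) - 5) = 3 + ((2 + F/(3 - 1)) - 5) = 3 + ((2 + F/2) - 5) = 3 + (-3 + F/2) = F/2)
k(N, S) = N/2 - S
-103 + k(16, -2)*D = -103 + ((½)*16 - 1*(-2))*144 = -103 + (8 + 2)*144 = -103 + 10*144 = -103 + 1440 = 1337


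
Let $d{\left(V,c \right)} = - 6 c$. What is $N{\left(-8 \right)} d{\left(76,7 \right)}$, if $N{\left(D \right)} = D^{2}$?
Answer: $-2688$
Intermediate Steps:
$N{\left(-8 \right)} d{\left(76,7 \right)} = \left(-8\right)^{2} \left(\left(-6\right) 7\right) = 64 \left(-42\right) = -2688$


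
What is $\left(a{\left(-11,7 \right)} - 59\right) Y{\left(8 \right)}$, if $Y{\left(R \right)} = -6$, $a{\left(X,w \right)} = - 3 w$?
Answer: $480$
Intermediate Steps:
$\left(a{\left(-11,7 \right)} - 59\right) Y{\left(8 \right)} = \left(\left(-3\right) 7 - 59\right) \left(-6\right) = \left(-21 - 59\right) \left(-6\right) = \left(-80\right) \left(-6\right) = 480$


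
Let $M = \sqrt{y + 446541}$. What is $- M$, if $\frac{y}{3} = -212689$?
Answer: $- i \sqrt{191526} \approx - 437.64 i$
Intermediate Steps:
$y = -638067$ ($y = 3 \left(-212689\right) = -638067$)
$M = i \sqrt{191526}$ ($M = \sqrt{-638067 + 446541} = \sqrt{-191526} = i \sqrt{191526} \approx 437.64 i$)
$- M = - i \sqrt{191526}$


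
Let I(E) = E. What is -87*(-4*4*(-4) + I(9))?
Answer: -6351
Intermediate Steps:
-87*(-4*4*(-4) + I(9)) = -87*(-4*4*(-4) + 9) = -87*(-16*(-4) + 9) = -87*(64 + 9) = -87*73 = -6351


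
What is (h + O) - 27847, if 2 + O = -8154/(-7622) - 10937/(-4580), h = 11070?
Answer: -292806688453/17454380 ≈ -16776.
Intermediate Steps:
O = 25444807/17454380 (O = -2 + (-8154/(-7622) - 10937/(-4580)) = -2 + (-8154*(-1/7622) - 10937*(-1/4580)) = -2 + (4077/3811 + 10937/4580) = -2 + 60353567/17454380 = 25444807/17454380 ≈ 1.4578)
(h + O) - 27847 = (11070 + 25444807/17454380) - 27847 = 193245431407/17454380 - 27847 = -292806688453/17454380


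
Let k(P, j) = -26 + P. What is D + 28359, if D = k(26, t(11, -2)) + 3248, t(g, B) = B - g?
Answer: 31607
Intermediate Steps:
D = 3248 (D = (-26 + 26) + 3248 = 0 + 3248 = 3248)
D + 28359 = 3248 + 28359 = 31607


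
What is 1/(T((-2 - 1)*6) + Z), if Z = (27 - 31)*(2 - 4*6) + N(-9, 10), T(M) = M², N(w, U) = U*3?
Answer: 1/442 ≈ 0.0022624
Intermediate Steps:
N(w, U) = 3*U
Z = 118 (Z = (27 - 31)*(2 - 4*6) + 3*10 = -4*(2 - 24) + 30 = -4*(-22) + 30 = 88 + 30 = 118)
1/(T((-2 - 1)*6) + Z) = 1/(((-2 - 1)*6)² + 118) = 1/((-3*6)² + 118) = 1/((-18)² + 118) = 1/(324 + 118) = 1/442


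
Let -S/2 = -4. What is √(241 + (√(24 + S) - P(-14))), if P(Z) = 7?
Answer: √(234 + 4*√2) ≈ 15.481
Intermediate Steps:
S = 8 (S = -2*(-4) = 8)
√(241 + (√(24 + S) - P(-14))) = √(241 + (√(24 + 8) - 1*7)) = √(241 + (√32 - 7)) = √(241 + (4*√2 - 7)) = √(241 + (-7 + 4*√2)) = √(234 + 4*√2)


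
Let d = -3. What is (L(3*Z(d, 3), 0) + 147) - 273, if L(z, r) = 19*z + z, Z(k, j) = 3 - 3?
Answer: -126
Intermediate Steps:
Z(k, j) = 0
L(z, r) = 20*z
(L(3*Z(d, 3), 0) + 147) - 273 = (20*(3*0) + 147) - 273 = (20*0 + 147) - 273 = (0 + 147) - 273 = 147 - 273 = -126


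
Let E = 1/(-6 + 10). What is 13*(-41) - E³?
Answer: -34113/64 ≈ -533.02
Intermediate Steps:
E = ¼ (E = 1/4 = ¼ ≈ 0.25000)
13*(-41) - E³ = 13*(-41) - (¼)³ = -533 - 1*1/64 = -533 - 1/64 = -34113/64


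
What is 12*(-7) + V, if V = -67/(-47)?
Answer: -3881/47 ≈ -82.574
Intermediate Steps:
V = 67/47 (V = -67*(-1/47) = 67/47 ≈ 1.4255)
12*(-7) + V = 12*(-7) + 67/47 = -84 + 67/47 = -3881/47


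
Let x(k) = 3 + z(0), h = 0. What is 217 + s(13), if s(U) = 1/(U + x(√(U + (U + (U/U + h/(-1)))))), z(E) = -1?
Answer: 3256/15 ≈ 217.07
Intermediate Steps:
x(k) = 2 (x(k) = 3 - 1 = 2)
s(U) = 1/(2 + U) (s(U) = 1/(U + 2) = 1/(2 + U))
217 + s(13) = 217 + 1/(2 + 13) = 217 + 1/15 = 3256/15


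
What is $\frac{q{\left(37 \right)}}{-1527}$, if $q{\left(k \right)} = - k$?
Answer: $\frac{37}{1527} \approx 0.024231$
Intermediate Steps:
$\frac{q{\left(37 \right)}}{-1527} = \frac{\left(-1\right) 37}{-1527} = \left(-37\right) \left(- \frac{1}{1527}\right) = \frac{37}{1527}$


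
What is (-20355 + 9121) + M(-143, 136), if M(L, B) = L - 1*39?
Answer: -11416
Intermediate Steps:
M(L, B) = -39 + L (M(L, B) = L - 39 = -39 + L)
(-20355 + 9121) + M(-143, 136) = (-20355 + 9121) + (-39 - 143) = -11234 - 182 = -11416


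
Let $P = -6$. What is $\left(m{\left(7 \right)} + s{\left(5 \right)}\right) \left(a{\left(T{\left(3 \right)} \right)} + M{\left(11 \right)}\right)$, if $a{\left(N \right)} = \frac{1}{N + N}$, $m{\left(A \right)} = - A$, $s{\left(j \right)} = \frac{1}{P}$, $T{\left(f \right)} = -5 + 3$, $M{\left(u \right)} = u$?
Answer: $- \frac{1849}{24} \approx -77.042$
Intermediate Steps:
$T{\left(f \right)} = -2$
$s{\left(j \right)} = - \frac{1}{6}$ ($s{\left(j \right)} = \frac{1}{-6} = - \frac{1}{6}$)
$a{\left(N \right)} = \frac{1}{2 N}$
$\left(m{\left(7 \right)} + s{\left(5 \right)}\right) \left(a{\left(T{\left(3 \right)} \right)} + M{\left(11 \right)}\right) = \left(\left(-1\right) 7 - \frac{1}{6}\right) \left(\frac{1}{2 \left(-2\right)} + 11\right) = \left(-7 - \frac{1}{6}\right) \left(\frac{1}{2} \left(- \frac{1}{2}\right) + 11\right) = - \frac{43 \left(- \frac{1}{4} + 11\right)}{6} = \left(- \frac{43}{6}\right) \frac{43}{4} = - \frac{1849}{24}$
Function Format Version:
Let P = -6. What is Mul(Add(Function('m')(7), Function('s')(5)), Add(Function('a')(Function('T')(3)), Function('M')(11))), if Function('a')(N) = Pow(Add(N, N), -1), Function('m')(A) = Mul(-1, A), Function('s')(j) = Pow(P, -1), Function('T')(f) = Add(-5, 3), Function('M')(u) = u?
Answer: Rational(-1849, 24) ≈ -77.042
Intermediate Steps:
Function('T')(f) = -2
Function('s')(j) = Rational(-1, 6) (Function('s')(j) = Pow(-6, -1) = Rational(-1, 6))
Function('a')(N) = Mul(Rational(1, 2), Pow(N, -1)) (Function('a')(N) = Pow(Mul(2, N), -1) = Mul(Rational(1, 2), Pow(N, -1)))
Mul(Add(Function('m')(7), Function('s')(5)), Add(Function('a')(Function('T')(3)), Function('M')(11))) = Mul(Add(Mul(-1, 7), Rational(-1, 6)), Add(Mul(Rational(1, 2), Pow(-2, -1)), 11)) = Mul(Add(-7, Rational(-1, 6)), Add(Mul(Rational(1, 2), Rational(-1, 2)), 11)) = Mul(Rational(-43, 6), Add(Rational(-1, 4), 11)) = Mul(Rational(-43, 6), Rational(43, 4)) = Rational(-1849, 24)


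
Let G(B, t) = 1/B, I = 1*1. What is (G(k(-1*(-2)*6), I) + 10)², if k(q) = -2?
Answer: 361/4 ≈ 90.250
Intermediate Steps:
I = 1
G(B, t) = 1/B
(G(k(-1*(-2)*6), I) + 10)² = (1/(-2) + 10)² = (-½ + 10)² = (19/2)² = 361/4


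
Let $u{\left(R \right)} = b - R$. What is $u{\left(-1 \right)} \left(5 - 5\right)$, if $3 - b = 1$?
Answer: $0$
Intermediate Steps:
$b = 2$ ($b = 3 - 1 = 2$)
$u{\left(R \right)} = 2 - R$
$u{\left(-1 \right)} \left(5 - 5\right) = \left(2 - -1\right) \left(5 - 5\right) = \left(2 + 1\right) 0 = 3 \cdot 0 = 0$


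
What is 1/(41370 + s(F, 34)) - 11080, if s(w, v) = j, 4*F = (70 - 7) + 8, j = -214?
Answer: -456008479/41156 ≈ -11080.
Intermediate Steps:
F = 71/4 (F = ((70 - 7) + 8)/4 = (63 + 8)/4 = (¼)*71 = 71/4 ≈ 17.750)
s(w, v) = -214
1/(41370 + s(F, 34)) - 11080 = 1/(41370 - 214) - 11080 = 1/41156 - 11080 = -456008479/41156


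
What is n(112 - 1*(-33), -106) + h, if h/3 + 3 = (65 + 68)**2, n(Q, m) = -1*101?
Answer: 52957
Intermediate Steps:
n(Q, m) = -101
h = 53058 (h = -9 + 3*(65 + 68)**2 = -9 + 3*133**2 = -9 + 3*17689 = -9 + 53067 = 53058)
n(112 - 1*(-33), -106) + h = -101 + 53058 = 52957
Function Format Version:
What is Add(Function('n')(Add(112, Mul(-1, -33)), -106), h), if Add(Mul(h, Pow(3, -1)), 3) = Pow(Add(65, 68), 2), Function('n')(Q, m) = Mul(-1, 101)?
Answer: 52957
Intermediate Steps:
Function('n')(Q, m) = -101
h = 53058 (h = Add(-9, Mul(3, Pow(Add(65, 68), 2))) = Add(-9, Mul(3, Pow(133, 2))) = Add(-9, Mul(3, 17689)) = Add(-9, 53067) = 53058)
Add(Function('n')(Add(112, Mul(-1, -33)), -106), h) = Add(-101, 53058) = 52957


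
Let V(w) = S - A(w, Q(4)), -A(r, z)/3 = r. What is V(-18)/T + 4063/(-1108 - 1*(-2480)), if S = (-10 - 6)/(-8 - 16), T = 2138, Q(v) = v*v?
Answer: 12920281/4400004 ≈ 2.9364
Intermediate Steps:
Q(v) = v²
A(r, z) = -3*r
S = ⅔ (S = -16/(-24) = -16*(-1/24) = ⅔ ≈ 0.66667)
V(w) = ⅔ + 3*w (V(w) = ⅔ - (-3)*w = ⅔ + 3*w)
V(-18)/T + 4063/(-1108 - 1*(-2480)) = (⅔ + 3*(-18))/2138 + 4063/(-1108 - 1*(-2480)) = (⅔ - 54)*(1/2138) + 4063/(-1108 + 2480) = -160/3*1/2138 + 4063/1372 = -80/3207 + 4063*(1/1372) = -80/3207 + 4063/1372 = 12920281/4400004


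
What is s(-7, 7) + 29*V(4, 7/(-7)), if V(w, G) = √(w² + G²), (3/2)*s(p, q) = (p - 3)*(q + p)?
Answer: 29*√17 ≈ 119.57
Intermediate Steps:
s(p, q) = 2*(-3 + p)*(p + q)/3 (s(p, q) = 2*((p - 3)*(q + p))/3 = 2*((-3 + p)*(p + q))/3 = 2*(-3 + p)*(p + q)/3)
V(w, G) = √(G² + w²)
s(-7, 7) + 29*V(4, 7/(-7)) = (-2*(-7) - 2*7 + (⅔)*(-7)² + (⅔)*(-7)*7) + 29*√((7/(-7))² + 4²) = (14 - 14 + (⅔)*49 - 98/3) + 29*√((7*(-⅐))² + 16) = (14 - 14 + 98/3 - 98/3) + 29*√((-1)² + 16) = 0 + 29*√(1 + 16) = 0 + 29*√17 = 29*√17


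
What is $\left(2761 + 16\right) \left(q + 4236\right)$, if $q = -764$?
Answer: $9641744$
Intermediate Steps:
$\left(2761 + 16\right) \left(q + 4236\right) = \left(2761 + 16\right) \left(-764 + 4236\right) = 2777 \cdot 3472 = 9641744$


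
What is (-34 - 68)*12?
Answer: -1224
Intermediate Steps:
(-34 - 68)*12 = -102*12 = -1224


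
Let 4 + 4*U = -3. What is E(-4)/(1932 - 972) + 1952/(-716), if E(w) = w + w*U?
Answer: -155981/57280 ≈ -2.7231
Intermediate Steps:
U = -7/4 (U = -1 + (¼)*(-3) = -1 - ¾ = -7/4 ≈ -1.7500)
E(w) = -3*w/4 (E(w) = w + w*(-7/4) = w - 7*w/4 = -3*w/4)
E(-4)/(1932 - 972) + 1952/(-716) = (-¾*(-4))/(1932 - 972) + 1952/(-716) = 3/960 + 1952*(-1/716) = 3*(1/960) - 488/179 = 1/320 - 488/179 = -155981/57280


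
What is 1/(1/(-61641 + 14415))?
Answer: -47226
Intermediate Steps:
1/(1/(-61641 + 14415)) = 1/(1/(-47226)) = 1/(-1/47226) = -47226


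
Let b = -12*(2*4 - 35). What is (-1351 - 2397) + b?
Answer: -3424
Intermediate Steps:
b = 324 (b = -12*(8 - 35) = -12*(-27) = 324)
(-1351 - 2397) + b = (-1351 - 2397) + 324 = -3748 + 324 = -3424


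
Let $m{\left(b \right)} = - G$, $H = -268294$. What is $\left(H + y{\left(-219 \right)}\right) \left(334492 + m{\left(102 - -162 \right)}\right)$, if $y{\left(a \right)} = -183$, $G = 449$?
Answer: $-89682862511$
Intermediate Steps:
$m{\left(b \right)} = -449$ ($m{\left(b \right)} = \left(-1\right) 449 = -449$)
$\left(H + y{\left(-219 \right)}\right) \left(334492 + m{\left(102 - -162 \right)}\right) = \left(-268294 - 183\right) \left(334492 - 449\right) = \left(-268477\right) 334043 = -89682862511$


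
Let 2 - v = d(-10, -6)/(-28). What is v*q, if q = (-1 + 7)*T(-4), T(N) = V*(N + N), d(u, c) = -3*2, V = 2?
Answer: -1200/7 ≈ -171.43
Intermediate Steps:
d(u, c) = -6
T(N) = 4*N (T(N) = 2*(N + N) = 2*(2*N) = 4*N)
v = 25/14 (v = 2 - (-6)/(-28) = 2 - (-1)*(-6)/28 = 2 - 1*3/14 = 2 - 3/14 = 25/14 ≈ 1.7857)
q = -96 (q = (-1 + 7)*(4*(-4)) = 6*(-16) = -96)
v*q = (25/14)*(-96) = -1200/7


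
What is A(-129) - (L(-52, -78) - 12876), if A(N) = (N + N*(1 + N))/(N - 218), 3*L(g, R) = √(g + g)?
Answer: 4451589/347 - 2*I*√26/3 ≈ 12829.0 - 3.3993*I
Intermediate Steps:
L(g, R) = √2*√g/3 (L(g, R) = √(g + g)/3 = √(2*g)/3 = (√2*√g)/3 = √2*√g/3)
A(N) = (N + N*(1 + N))/(-218 + N)
A(-129) - (L(-52, -78) - 12876) = -129*(2 - 129)/(-218 - 129) - (√2*√(-52)/3 - 12876) = -129*(-127)/(-347) - (√2*(2*I*√13)/3 - 12876) = -129*(-1/347)*(-127) - (2*I*√26/3 - 12876) = -16383/347 - (-12876 + 2*I*√26/3) = -16383/347 + (12876 - 2*I*√26/3) = 4451589/347 - 2*I*√26/3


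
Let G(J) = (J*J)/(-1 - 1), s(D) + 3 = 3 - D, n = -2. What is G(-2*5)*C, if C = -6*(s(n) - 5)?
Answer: -900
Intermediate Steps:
s(D) = -D (s(D) = -3 + (3 - D) = -D)
C = 18 (C = -6*(-1*(-2) - 5) = -6*(2 - 5) = -6*(-3) = 18)
G(J) = -J**2/2 (G(J) = J**2/(-2) = J**2*(-1/2) = -J**2/2)
G(-2*5)*C = -(-2*5)**2/2*18 = -1/2*(-10)**2*18 = -1/2*100*18 = -50*18 = -900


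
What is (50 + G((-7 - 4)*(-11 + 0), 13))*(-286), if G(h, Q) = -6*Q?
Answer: 8008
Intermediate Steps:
(50 + G((-7 - 4)*(-11 + 0), 13))*(-286) = (50 - 6*13)*(-286) = (50 - 78)*(-286) = -28*(-286) = 8008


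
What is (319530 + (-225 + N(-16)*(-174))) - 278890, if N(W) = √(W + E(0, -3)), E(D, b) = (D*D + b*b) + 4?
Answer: 40415 - 174*I*√3 ≈ 40415.0 - 301.38*I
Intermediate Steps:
E(D, b) = 4 + D² + b² (E(D, b) = (D² + b²) + 4 = 4 + D² + b²)
N(W) = √(13 + W) (N(W) = √(W + (4 + 0² + (-3)²)) = √(W + (4 + 0 + 9)) = √(W + 13) = √(13 + W))
(319530 + (-225 + N(-16)*(-174))) - 278890 = (319530 + (-225 + √(13 - 16)*(-174))) - 278890 = (319530 + (-225 + √(-3)*(-174))) - 278890 = (319530 + (-225 + (I*√3)*(-174))) - 278890 = (319530 + (-225 - 174*I*√3)) - 278890 = (319305 - 174*I*√3) - 278890 = 40415 - 174*I*√3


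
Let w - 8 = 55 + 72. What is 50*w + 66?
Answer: 6816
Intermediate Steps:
w = 135 (w = 8 + (55 + 72) = 8 + 127 = 135)
50*w + 66 = 50*135 + 66 = 6750 + 66 = 6816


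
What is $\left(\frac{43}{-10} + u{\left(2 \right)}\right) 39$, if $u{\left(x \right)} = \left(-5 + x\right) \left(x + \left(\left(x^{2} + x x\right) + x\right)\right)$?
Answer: $- \frac{15717}{10} \approx -1571.7$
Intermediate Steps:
$u{\left(x \right)} = \left(-5 + x\right) \left(2 x + 2 x^{2}\right)$ ($u{\left(x \right)} = \left(-5 + x\right) \left(x + \left(\left(x^{2} + x^{2}\right) + x\right)\right) = \left(-5 + x\right) \left(x + \left(2 x^{2} + x\right)\right) = \left(-5 + x\right) \left(x + \left(x + 2 x^{2}\right)\right) = \left(-5 + x\right) \left(2 x + 2 x^{2}\right)$)
$\left(\frac{43}{-10} + u{\left(2 \right)}\right) 39 = \left(\frac{43}{-10} + 2 \cdot 2 \left(-5 + 2^{2} - 8\right)\right) 39 = \left(43 \left(- \frac{1}{10}\right) + 2 \cdot 2 \left(-5 + 4 - 8\right)\right) 39 = \left(- \frac{43}{10} + 2 \cdot 2 \left(-9\right)\right) 39 = \left(- \frac{43}{10} - 36\right) 39 = \left(- \frac{403}{10}\right) 39 = - \frac{15717}{10}$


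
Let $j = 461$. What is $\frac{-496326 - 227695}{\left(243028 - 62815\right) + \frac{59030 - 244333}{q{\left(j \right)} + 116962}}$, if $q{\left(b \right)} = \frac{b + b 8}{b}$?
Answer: $- \frac{84689460391}{21079509520} \approx -4.0176$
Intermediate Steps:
$q{\left(b \right)} = 9$ ($q{\left(b \right)} = \frac{b + 8 b}{b} = \frac{9 b}{b} = 9$)
$\frac{-496326 - 227695}{\left(243028 - 62815\right) + \frac{59030 - 244333}{q{\left(j \right)} + 116962}} = \frac{-496326 - 227695}{\left(243028 - 62815\right) + \frac{59030 - 244333}{9 + 116962}} = - \frac{724021}{\left(243028 - 62815\right) - \frac{185303}{116971}} = - \frac{724021}{180213 - \frac{185303}{116971}} = - \frac{724021}{\frac{21079509520}{116971}} = \left(-724021\right) \frac{116971}{21079509520} = - \frac{84689460391}{21079509520}$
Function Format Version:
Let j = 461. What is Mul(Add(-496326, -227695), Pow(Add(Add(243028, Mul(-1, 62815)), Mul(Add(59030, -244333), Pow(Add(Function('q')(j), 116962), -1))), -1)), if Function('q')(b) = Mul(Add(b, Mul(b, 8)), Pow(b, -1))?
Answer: Rational(-84689460391, 21079509520) ≈ -4.0176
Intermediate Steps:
Function('q')(b) = 9 (Function('q')(b) = Mul(Add(b, Mul(8, b)), Pow(b, -1)) = Mul(Mul(9, b), Pow(b, -1)) = 9)
Mul(Add(-496326, -227695), Pow(Add(Add(243028, Mul(-1, 62815)), Mul(Add(59030, -244333), Pow(Add(Function('q')(j), 116962), -1))), -1)) = Mul(Add(-496326, -227695), Pow(Add(Add(243028, Mul(-1, 62815)), Mul(Add(59030, -244333), Pow(Add(9, 116962), -1))), -1)) = Mul(-724021, Pow(Add(Add(243028, -62815), Mul(-185303, Pow(116971, -1))), -1)) = Mul(-724021, Pow(Add(180213, Mul(-185303, Rational(1, 116971))), -1)) = Mul(-724021, Pow(Add(180213, Rational(-185303, 116971)), -1)) = Mul(-724021, Pow(Rational(21079509520, 116971), -1)) = Mul(-724021, Rational(116971, 21079509520)) = Rational(-84689460391, 21079509520)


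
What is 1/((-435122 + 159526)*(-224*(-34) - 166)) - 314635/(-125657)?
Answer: 646005498451343/257997720961400 ≈ 2.5039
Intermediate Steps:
1/((-435122 + 159526)*(-224*(-34) - 166)) - 314635/(-125657) = 1/((-275596)*(7616 - 166)) - 314635*(-1/125657) = -1/275596/7450 + 314635/125657 = -1/275596*1/7450 + 314635/125657 = -1/2053190200 + 314635/125657 = 646005498451343/257997720961400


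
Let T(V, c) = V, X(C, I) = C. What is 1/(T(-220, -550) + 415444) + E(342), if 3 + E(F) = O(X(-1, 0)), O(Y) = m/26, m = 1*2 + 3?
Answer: -15155663/5397912 ≈ -2.8077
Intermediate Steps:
m = 5 (m = 2 + 3 = 5)
O(Y) = 5/26
E(F) = -73/26 (E(F) = -3 + 5/26 = -73/26)
1/(T(-220, -550) + 415444) + E(342) = 1/(-220 + 415444) - 73/26 = 1/415224 - 73/26 = -15155663/5397912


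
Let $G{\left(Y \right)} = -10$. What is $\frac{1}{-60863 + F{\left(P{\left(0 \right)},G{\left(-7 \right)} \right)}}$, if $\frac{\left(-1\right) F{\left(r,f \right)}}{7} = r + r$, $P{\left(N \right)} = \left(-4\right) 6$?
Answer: $- \frac{1}{60527} \approx -1.6522 \cdot 10^{-5}$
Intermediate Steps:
$P{\left(N \right)} = -24$
$F{\left(r,f \right)} = - 14 r$ ($F{\left(r,f \right)} = - 7 \left(r + r\right) = - 7 \cdot 2 r = - 14 r$)
$\frac{1}{-60863 + F{\left(P{\left(0 \right)},G{\left(-7 \right)} \right)}} = \frac{1}{-60863 - -336} = \frac{1}{-60863 + 336} = \frac{1}{-60527} = - \frac{1}{60527}$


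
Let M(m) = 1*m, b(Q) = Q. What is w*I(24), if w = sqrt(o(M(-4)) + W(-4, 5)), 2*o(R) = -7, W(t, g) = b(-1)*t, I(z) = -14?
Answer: -7*sqrt(2) ≈ -9.8995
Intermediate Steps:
W(t, g) = -t
M(m) = m
o(R) = -7/2 (o(R) = (1/2)*(-7) = -7/2)
w = sqrt(2)/2 (w = sqrt(-7/2 - 1*(-4)) = sqrt(-7/2 + 4) = sqrt(1/2) = sqrt(2)/2 ≈ 0.70711)
w*I(24) = (sqrt(2)/2)*(-14) = -7*sqrt(2)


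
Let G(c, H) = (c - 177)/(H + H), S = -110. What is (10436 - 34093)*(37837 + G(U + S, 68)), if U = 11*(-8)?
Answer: -121726076249/136 ≈ -8.9504e+8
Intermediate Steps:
U = -88
G(c, H) = (-177 + c)/(2*H) (G(c, H) = (-177 + c)/((2*H)) = (-177 + c)*(1/(2*H)) = (-177 + c)/(2*H))
(10436 - 34093)*(37837 + G(U + S, 68)) = (10436 - 34093)*(37837 + (1/2)*(-177 + (-88 - 110))/68) = -23657*(37837 + (1/2)*(1/68)*(-177 - 198)) = -23657*(37837 + (1/2)*(1/68)*(-375)) = -23657*(37837 - 375/136) = -23657*5145457/136 = -121726076249/136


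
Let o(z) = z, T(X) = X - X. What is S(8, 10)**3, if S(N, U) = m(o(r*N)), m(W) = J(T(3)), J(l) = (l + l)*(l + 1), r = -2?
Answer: 0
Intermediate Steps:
T(X) = 0
J(l) = 2*l*(1 + l) (J(l) = (2*l)*(1 + l) = 2*l*(1 + l))
m(W) = 0 (m(W) = 2*0*(1 + 0) = 2*0*1 = 0)
S(N, U) = 0
S(8, 10)**3 = 0**3 = 0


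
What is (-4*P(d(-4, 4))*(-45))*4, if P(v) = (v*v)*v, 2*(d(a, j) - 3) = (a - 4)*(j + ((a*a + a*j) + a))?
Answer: 19440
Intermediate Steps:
d(a, j) = 3 + (-4 + a)*(a + j + a² + a*j)/2 (d(a, j) = 3 + ((a - 4)*(j + ((a*a + a*j) + a)))/2 = 3 + ((-4 + a)*(j + ((a² + a*j) + a)))/2 = 3 + ((-4 + a)*(j + (a + a² + a*j)))/2 = 3 + ((-4 + a)*(a + j + a² + a*j))/2 = 3 + (-4 + a)*(a + j + a² + a*j)/2)
P(v) = v³ (P(v) = v²*v = v³)
(-4*P(d(-4, 4))*(-45))*4 = (-4*(3 + (½)*(-4)³ - 2*(-4) - 2*4 - 3/2*(-4)² + (½)*4*(-4)² - 3/2*(-4)*4)³*(-45))*4 = (-4*(3 + (½)*(-64) + 8 - 8 - 3/2*16 + (½)*4*16 + 24)³*(-45))*4 = (-4*(3 - 32 + 8 - 8 - 24 + 32 + 24)³*(-45))*4 = (-4*3³*(-45))*4 = (-4*27*(-45))*4 = -108*(-45)*4 = 4860*4 = 19440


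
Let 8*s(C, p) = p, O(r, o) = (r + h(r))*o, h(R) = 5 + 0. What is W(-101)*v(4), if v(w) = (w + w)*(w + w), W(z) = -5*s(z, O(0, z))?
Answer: 20200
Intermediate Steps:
h(R) = 5
O(r, o) = o*(5 + r) (O(r, o) = (r + 5)*o = (5 + r)*o = o*(5 + r))
s(C, p) = p/8
W(z) = -25*z/8 (W(z) = -5*z*(5 + 0)/8 = -5*z*5/8 = -5*5*z/8 = -25*z/8)
v(w) = 4*w**2 (v(w) = (2*w)*(2*w) = 4*w**2)
W(-101)*v(4) = (-25/8*(-101))*(4*4**2) = 2525*(4*16)/8 = (2525/8)*64 = 20200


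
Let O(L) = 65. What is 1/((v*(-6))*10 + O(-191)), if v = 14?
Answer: -1/775 ≈ -0.0012903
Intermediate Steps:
1/((v*(-6))*10 + O(-191)) = 1/((14*(-6))*10 + 65) = 1/(-84*10 + 65) = 1/(-840 + 65) = 1/(-775) = -1/775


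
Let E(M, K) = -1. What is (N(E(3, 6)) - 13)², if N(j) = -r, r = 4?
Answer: 289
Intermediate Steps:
N(j) = -4 (N(j) = -1*4 = -4)
(N(E(3, 6)) - 13)² = (-4 - 13)² = (-17)² = 289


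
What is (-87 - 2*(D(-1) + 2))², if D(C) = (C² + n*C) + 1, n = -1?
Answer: 9409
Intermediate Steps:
D(C) = 1 + C² - C (D(C) = (C² - C) + 1 = 1 + C² - C)
(-87 - 2*(D(-1) + 2))² = (-87 - 2*((1 + (-1)² - 1*(-1)) + 2))² = (-87 - 2*((1 + 1 + 1) + 2))² = (-87 - 2*(3 + 2))² = (-87 - 2*5)² = (-87 - 10)² = (-97)² = 9409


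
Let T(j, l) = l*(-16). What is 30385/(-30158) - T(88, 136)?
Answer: 65593423/30158 ≈ 2175.0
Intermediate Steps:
T(j, l) = -16*l
30385/(-30158) - T(88, 136) = 30385/(-30158) - (-16)*136 = 30385*(-1/30158) - 1*(-2176) = -30385/30158 + 2176 = 65593423/30158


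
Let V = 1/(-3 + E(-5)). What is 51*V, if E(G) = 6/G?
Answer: -85/7 ≈ -12.143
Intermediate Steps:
V = -5/21 (V = 1/(-3 + 6/(-5)) = 1/(-3 + 6*(-1/5)) = 1/(-3 - 6/5) = 1/(-21/5) = -5/21 ≈ -0.23810)
51*V = 51*(-5/21) = -85/7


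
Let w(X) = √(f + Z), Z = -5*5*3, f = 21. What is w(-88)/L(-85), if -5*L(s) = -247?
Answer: 15*I*√6/247 ≈ 0.14875*I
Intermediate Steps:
L(s) = 247/5 (L(s) = -⅕*(-247) = 247/5)
Z = -75 (Z = -25*3 = -75)
w(X) = 3*I*√6 (w(X) = √(21 - 75) = √(-54) = 3*I*√6)
w(-88)/L(-85) = (3*I*√6)/(247/5) = (3*I*√6)*(5/247) = 15*I*√6/247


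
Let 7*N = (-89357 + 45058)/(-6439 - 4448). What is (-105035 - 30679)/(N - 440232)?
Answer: 10342628226/33549596189 ≈ 0.30828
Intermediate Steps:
N = 44299/76209 (N = ((-89357 + 45058)/(-6439 - 4448))/7 = (-44299/(-10887))/7 = (-44299*(-1/10887))/7 = (⅐)*(44299/10887) = 44299/76209 ≈ 0.58128)
(-105035 - 30679)/(N - 440232) = (-105035 - 30679)/(44299/76209 - 440232) = -135714/(-33549596189/76209) = -135714*(-76209/33549596189) = 10342628226/33549596189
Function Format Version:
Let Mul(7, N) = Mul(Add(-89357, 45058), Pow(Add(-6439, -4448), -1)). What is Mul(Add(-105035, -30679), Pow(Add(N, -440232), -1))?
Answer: Rational(10342628226, 33549596189) ≈ 0.30828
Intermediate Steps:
N = Rational(44299, 76209) (N = Mul(Rational(1, 7), Mul(Add(-89357, 45058), Pow(Add(-6439, -4448), -1))) = Mul(Rational(1, 7), Mul(-44299, Pow(-10887, -1))) = Mul(Rational(1, 7), Mul(-44299, Rational(-1, 10887))) = Mul(Rational(1, 7), Rational(44299, 10887)) = Rational(44299, 76209) ≈ 0.58128)
Mul(Add(-105035, -30679), Pow(Add(N, -440232), -1)) = Mul(Add(-105035, -30679), Pow(Add(Rational(44299, 76209), -440232), -1)) = Mul(-135714, Pow(Rational(-33549596189, 76209), -1)) = Mul(-135714, Rational(-76209, 33549596189)) = Rational(10342628226, 33549596189)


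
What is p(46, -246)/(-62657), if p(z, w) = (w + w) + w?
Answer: 738/62657 ≈ 0.011778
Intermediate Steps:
p(z, w) = 3*w (p(z, w) = 2*w + w = 3*w)
p(46, -246)/(-62657) = (3*(-246))/(-62657) = -738*(-1/62657) = 738/62657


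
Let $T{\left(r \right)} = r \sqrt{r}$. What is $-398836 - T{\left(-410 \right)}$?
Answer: $-398836 + 410 i \sqrt{410} \approx -3.9884 \cdot 10^{5} + 8301.9 i$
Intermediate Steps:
$T{\left(r \right)} = r^{\frac{3}{2}}$
$-398836 - T{\left(-410 \right)} = -398836 - \left(-410\right)^{\frac{3}{2}} = -398836 - - 410 i \sqrt{410} = -398836 + 410 i \sqrt{410}$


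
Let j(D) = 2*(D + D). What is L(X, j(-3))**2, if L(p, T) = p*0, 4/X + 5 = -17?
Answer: 0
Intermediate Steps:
X = -2/11 (X = 4/(-5 - 17) = 4/(-22) = 4*(-1/22) = -2/11 ≈ -0.18182)
j(D) = 4*D (j(D) = 2*(2*D) = 4*D)
L(p, T) = 0
L(X, j(-3))**2 = 0**2 = 0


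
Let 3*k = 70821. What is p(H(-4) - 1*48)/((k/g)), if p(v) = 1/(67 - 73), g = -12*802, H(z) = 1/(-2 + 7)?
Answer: 1604/23607 ≈ 0.067946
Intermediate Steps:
H(z) = ⅕ (H(z) = 1/5 = ⅕)
g = -9624
k = 23607 (k = (⅓)*70821 = 23607)
p(v) = -⅙ (p(v) = 1/(-6) = -⅙)
p(H(-4) - 1*48)/((k/g)) = -1/(6*(23607/(-9624))) = -1/(6*(23607*(-1/9624))) = -1/(6*(-7869/3208)) = -⅙*(-3208/7869) = 1604/23607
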